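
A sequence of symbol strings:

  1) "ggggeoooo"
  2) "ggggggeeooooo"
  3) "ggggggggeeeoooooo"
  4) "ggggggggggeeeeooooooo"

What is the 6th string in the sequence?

ggggggggggggggeeeeeeooooooooo

Term n consists of 2n g's, followed by n-1 e's, followed by n+2 o's, where the shown terms are n = 2, 3, 4, 5.
Setting n = 7 gives 14, 6, 9 characters in each block.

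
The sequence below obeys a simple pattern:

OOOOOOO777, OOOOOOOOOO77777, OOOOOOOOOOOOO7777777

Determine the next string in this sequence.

OOOOOOOOOOOOOOOO777777777

Reading off run lengths: O runs 7, 10, 13; 7 runs 3, 5, 7 — each is linear in n, where the shown terms are n = 2, 3, 4.
For the next term, n = 5, so the run lengths are 16, 9.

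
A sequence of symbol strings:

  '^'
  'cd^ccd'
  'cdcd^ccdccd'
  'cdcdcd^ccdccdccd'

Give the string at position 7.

s(k+1) = cd·s(k)·ccd, so each term gains cd as a prefix and ccd as a suffix.
From cdcdcd^ccdccdccd, 3 further steps: cdcdcd^ccdccdccd → cdcdcdcd^ccdccdccdccd → cdcdcdcdcd^ccdccdccdccdccd → (answer).

cdcdcdcdcdcd^ccdccdccdccdccdccd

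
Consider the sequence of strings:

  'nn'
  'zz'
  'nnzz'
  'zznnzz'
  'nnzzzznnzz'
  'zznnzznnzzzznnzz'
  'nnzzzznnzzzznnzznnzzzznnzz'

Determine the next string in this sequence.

zznnzznnzzzznnzznnzzzznnzzzznnzznnzzzznnzz

Each term (from the third on) is the two preceding terms concatenated in order: term 3 = nn·zz = nnzz.
So term 8 is zznnzznnzzzznnzz·nnzzzznnzzzznnzznnzzzznnzz.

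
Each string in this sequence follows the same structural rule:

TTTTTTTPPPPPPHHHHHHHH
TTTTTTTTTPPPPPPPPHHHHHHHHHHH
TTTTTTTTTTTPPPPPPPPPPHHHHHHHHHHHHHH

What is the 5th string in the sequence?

The n-th term is 2n+1 T's then 2n P's then 3n-1 H's, where the shown terms are n = 3, 4, 5.
At n = 7 the blocks have lengths 15, 14, 20.

TTTTTTTTTTTTTTTPPPPPPPPPPPPPPHHHHHHHHHHHHHHHHHHHH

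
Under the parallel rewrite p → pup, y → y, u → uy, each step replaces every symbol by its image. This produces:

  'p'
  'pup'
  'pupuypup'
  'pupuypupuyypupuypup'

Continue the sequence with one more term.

φ(pupuypupuyypupuypup) expands symbol-by-symbol to pup uy pup uy y pup uy pup uy y y pup uy pup uy y pup uy pup; joining the 19 pieces gives the next term.

pupuypupuyypupuypupuyyypupuypupuyypupuypup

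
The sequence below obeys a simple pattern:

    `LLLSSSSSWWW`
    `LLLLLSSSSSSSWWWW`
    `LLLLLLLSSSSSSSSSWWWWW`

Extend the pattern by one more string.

LLLLLLLLLSSSSSSSSSSSWWWWWW

The n-th term is 2n-1 L's then 2n+1 S's then n+1 W's, where the shown terms are n = 2, 3, 4.
Setting n = 5 gives 9, 11, 6 characters in each block.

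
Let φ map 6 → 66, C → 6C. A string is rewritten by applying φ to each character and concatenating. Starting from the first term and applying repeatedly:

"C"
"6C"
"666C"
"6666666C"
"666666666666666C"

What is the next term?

6666666666666666666666666666666C

φ(666666666666666C) expands symbol-by-symbol to 66 66 66 66 66 66 66 66 66 66 66 66 66 66 66 6C; joining the 16 pieces gives the next term.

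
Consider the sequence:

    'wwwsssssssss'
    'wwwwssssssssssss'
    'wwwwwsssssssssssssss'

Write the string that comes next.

Term n consists of n w's, followed by 3n s's, where the shown terms are n = 3, 4, 5.
For the next term, n = 6, so the run lengths are 6, 18.

wwwwwwssssssssssssssssss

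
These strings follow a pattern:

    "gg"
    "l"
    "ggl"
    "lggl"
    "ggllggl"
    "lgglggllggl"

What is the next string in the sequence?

From term 3 onward, concatenate the second-to-last term with the last: gg·l = ggl, l·ggl = lggl, …
Continuing: ggllggl · lgglggllggl gives term 7.

ggllggllgglggllggl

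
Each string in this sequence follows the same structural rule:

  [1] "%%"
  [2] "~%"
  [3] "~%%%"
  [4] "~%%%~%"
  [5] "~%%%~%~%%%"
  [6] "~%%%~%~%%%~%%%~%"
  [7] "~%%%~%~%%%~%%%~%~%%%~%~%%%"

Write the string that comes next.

~%%%~%~%%%~%%%~%~%%%~%~%%%~%%%~%~%%%~%%%~%

From term 3 onward, concatenate the last term with the second-to-last: ~%·%% = ~%%%, ~%%%·~% = ~%%%~%, …
Continuing: ~%%%~%~%%%~%%%~%~%%%~%~%%% · ~%%%~%~%%%~%%%~% gives term 8.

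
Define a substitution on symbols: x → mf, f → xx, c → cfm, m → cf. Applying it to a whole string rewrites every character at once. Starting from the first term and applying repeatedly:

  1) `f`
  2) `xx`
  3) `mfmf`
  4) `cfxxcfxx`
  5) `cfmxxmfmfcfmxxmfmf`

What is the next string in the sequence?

Rewriting the 18 symbols of cfmxxmfmfcfmxxmfmf one by one yields cfm xx cf mf mf cf xx cf xx cfm xx cf mf mf cf xx cf xx; concatenated:

cfmxxcfmfmfcfxxcfxxcfmxxcfmfmfcfxxcfxx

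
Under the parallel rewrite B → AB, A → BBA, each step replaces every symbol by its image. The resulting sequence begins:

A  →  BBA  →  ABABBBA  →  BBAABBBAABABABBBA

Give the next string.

ABABBBABBAABABABBBABBAABBBAABBBAABABABBBA

φ(BBAABBBAABABABBBA) expands symbol-by-symbol to AB AB BBA BBA AB AB AB BBA BBA AB BBA AB BBA AB AB AB BBA; joining the 17 pieces gives the next term.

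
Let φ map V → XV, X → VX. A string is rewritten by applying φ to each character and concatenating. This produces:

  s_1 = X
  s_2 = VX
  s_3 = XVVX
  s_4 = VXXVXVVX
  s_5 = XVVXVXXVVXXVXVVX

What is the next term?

Replace each of the 16 characters of XVVXVXXVVXXVXVVX in place — VX XV XV VX XV VX VX XV XV VX VX XV VX XV XV VX — and concatenate.

VXXVXVVXXVVXVXXVXVVXVXXVVXXVXVVX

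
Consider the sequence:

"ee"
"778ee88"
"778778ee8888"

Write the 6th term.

Each term wraps the previous one in 778 on the left and 88 on the right.
From 778778ee8888, 3 further steps: 778778ee8888 → 778778778ee888888 → 778778778778ee88888888 → (answer).

778778778778778ee8888888888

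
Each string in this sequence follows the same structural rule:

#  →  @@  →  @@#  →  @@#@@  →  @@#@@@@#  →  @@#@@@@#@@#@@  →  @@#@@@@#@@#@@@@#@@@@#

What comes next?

@@#@@@@#@@#@@@@#@@@@#@@#@@@@#@@#@@

From term 3 onward, concatenate the last term with the second-to-last: @@·# = @@#, @@#·@@ = @@#@@, …
The next term joins @@#@@@@#@@#@@@@#@@@@# and @@#@@@@#@@#@@.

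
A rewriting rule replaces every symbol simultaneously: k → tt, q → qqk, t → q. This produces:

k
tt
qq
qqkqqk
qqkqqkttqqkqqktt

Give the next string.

Rewriting the 16 symbols of qqkqqkttqqkqqktt one by one yields qqk qqk tt qqk qqk tt q q qqk qqk tt qqk qqk tt q q; concatenated:

qqkqqkttqqkqqkttqqqqkqqkttqqkqqkttqq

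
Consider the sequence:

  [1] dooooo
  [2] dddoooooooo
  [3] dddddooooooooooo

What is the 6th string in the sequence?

Term n consists of 2n-1 d's, followed by 3n+2 o's (n = 1, 2, …).
Setting n = 6 gives 11, 20 characters in each block.

dddddddddddoooooooooooooooooooo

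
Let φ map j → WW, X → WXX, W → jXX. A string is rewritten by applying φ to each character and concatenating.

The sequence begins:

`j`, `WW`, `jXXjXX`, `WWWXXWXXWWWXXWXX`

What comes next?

Rewriting the 16 symbols of WWWXXWXXWWWXXWXX one by one yields jXX jXX jXX WXX WXX jXX WXX WXX jXX jXX jXX WXX WXX jXX WXX WXX; concatenated:

jXXjXXjXXWXXWXXjXXWXXWXXjXXjXXjXXWXXWXXjXXWXXWXX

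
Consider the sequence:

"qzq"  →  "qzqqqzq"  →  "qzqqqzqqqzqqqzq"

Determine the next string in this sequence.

qzqqqzqqqzqqqzqqqzqqqzqqqzqqqzq

s(k+1) = s(k)·q·s(k) — each term doubles the last with 'q' between the halves.
So the next term is two copies of qzqqqzqqqzqqqzq with 'q' between the halves.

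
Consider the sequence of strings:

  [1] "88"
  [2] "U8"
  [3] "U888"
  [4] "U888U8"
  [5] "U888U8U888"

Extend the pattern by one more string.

From term 3 onward, concatenate the last term with the second-to-last: U8·88 = U888, U888·U8 = U888U8, …
So term 6 is U888U8U888·U888U8.

U888U8U888U888U8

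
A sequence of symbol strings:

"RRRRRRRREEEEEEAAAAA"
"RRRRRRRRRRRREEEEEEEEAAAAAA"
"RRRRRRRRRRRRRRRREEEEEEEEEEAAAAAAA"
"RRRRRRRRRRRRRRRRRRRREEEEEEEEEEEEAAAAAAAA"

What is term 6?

Term n consists of 4n R's, followed by 2n+2 E's, followed by n+3 A's, where the shown terms are n = 2, 3, 4, 5.
Setting n = 7 gives 28, 16, 10 characters in each block.

RRRRRRRRRRRRRRRRRRRRRRRRRRRREEEEEEEEEEEEEEEEAAAAAAAAAA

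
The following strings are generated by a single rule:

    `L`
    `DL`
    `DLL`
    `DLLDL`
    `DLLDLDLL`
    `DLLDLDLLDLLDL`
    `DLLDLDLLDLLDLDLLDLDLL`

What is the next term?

Each term (from the third on) is the previous term followed by the one before it: term 3 = DL·L = DLL.
The next term joins DLLDLDLLDLLDLDLLDLDLL and DLLDLDLLDLLDL.

DLLDLDLLDLLDLDLLDLDLLDLLDLDLLDLLDL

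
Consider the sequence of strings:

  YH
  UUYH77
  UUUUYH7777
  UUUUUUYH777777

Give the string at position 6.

s(k+1) = UU·s(k)·77, so each term gains UU as a prefix and 77 as a suffix.
From UUUUUUYH777777, 2 further steps: UUUUUUYH777777 → UUUUUUUUYH77777777 → (answer).

UUUUUUUUUUYH7777777777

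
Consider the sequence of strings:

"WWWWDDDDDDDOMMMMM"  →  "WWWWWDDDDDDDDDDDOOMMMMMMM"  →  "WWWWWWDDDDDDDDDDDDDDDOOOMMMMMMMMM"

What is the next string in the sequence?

WWWWWWWDDDDDDDDDDDDDDDDDDDOOOOMMMMMMMMMMM

Reading off run lengths: W runs 4, 5, 6; D runs 7, 11, 15; O runs 1, 2, 3; M runs 5, 7, 9 — each is linear in n (n = 1, 2, …).
At n = 4 the blocks have lengths 7, 19, 4, 11.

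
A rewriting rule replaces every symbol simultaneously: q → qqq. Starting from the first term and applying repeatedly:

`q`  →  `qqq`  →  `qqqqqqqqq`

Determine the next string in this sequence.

Rewriting each symbol of qqqqqqqqq: q→qqq, q→qqq, q→qqq, q→qqq, q→qqq, q→qqq, q→qqq, q→qqq, q→qqq, which concatenates to qqq qqq qqq qqq qqq qqq qqq qqq qqq.

qqqqqqqqqqqqqqqqqqqqqqqqqqq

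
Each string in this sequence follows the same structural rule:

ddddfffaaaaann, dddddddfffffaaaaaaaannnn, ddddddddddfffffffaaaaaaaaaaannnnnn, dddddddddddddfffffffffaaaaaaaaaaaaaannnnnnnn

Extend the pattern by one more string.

ddddddddddddddddfffffffffffaaaaaaaaaaaaaaaaannnnnnnnnn

Each string has the form d^{3n+1} f^{2n+1} a^{3n+2} n^{2n} (n = 1, 2, …).
For the next term, n = 5, so the run lengths are 16, 11, 17, 10.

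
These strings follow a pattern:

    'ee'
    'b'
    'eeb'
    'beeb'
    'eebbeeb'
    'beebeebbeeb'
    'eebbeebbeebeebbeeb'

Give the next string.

beebeebbeebeebbeebbeebeebbeeb

Each term (from the third on) is the two preceding terms concatenated in order: term 3 = ee·b = eeb.
Continuing: beebeebbeeb · eebbeebbeebeebbeeb gives term 8.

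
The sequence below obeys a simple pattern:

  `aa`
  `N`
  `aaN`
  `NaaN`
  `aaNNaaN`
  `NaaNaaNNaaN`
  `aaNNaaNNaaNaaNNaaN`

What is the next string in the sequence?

NaaNaaNNaaNaaNNaaNNaaNaaNNaaN

Each term (from the third on) is the two preceding terms concatenated in order: term 3 = aa·N = aaN.
So term 8 is NaaNaaNNaaN·aaNNaaNNaaNaaNNaaN.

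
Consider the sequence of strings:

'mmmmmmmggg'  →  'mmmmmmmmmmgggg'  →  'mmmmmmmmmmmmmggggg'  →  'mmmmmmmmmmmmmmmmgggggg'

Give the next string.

mmmmmmmmmmmmmmmmmmmggggggg

Term n consists of 3n+1 m's, followed by n+1 g's, where the shown terms are n = 2, 3, 4, 5.
Setting n = 6 gives 19, 7 characters in each block.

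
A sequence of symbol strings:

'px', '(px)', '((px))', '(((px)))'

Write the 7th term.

((((((px))))))

Each term wraps the previous one in ( on the left and ) on the right.
From (((px))), 3 further steps: (((px))) → ((((px)))) → (((((px))))) → (answer).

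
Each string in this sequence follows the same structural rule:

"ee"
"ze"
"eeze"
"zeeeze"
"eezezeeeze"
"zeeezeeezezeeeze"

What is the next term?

This is a Fibonacci-style word recurrence s(k) = s(k−2)·s(k−1): e.g. ee·ze = eeze.
The next term joins eezezeeeze and zeeezeeezezeeeze.

eezezeeezezeeezeeezezeeeze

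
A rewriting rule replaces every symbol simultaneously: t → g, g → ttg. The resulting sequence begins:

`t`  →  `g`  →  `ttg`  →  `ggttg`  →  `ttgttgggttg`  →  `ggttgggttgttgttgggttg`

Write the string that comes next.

φ(ggttgggttgttgttgggttg) expands symbol-by-symbol to ttg ttg g g ttg ttg ttg g g ttg g g ttg g g ttg ttg ttg g g ttg; joining the 21 pieces gives the next term.

ttgttgggttgttgttgggttgggttgggttgttgttgggttg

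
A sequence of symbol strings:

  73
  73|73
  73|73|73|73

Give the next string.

Each string is two copies of the previous one joined by '|'.
So the next term is two copies of 73|73|73|73 with '|' between the halves.

73|73|73|73|73|73|73|73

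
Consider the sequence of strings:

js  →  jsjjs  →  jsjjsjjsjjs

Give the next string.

Every step duplicates the string with 'j' between the halves.
So the next term is two copies of jsjjsjjsjjs with 'j' between the halves.

jsjjsjjsjjsjjsjjsjjsjjs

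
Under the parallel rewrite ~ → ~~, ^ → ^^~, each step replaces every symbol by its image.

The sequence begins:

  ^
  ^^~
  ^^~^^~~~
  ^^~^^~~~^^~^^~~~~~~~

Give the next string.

^^~^^~~~^^~^^~~~~~~~^^~^^~~~^^~^^~~~~~~~~~~~~~~~

φ(^^~^^~~~^^~^^~~~~~~~) expands symbol-by-symbol to ^^~ ^^~ ~~ ^^~ ^^~ ~~ ~~ ~~ ^^~ ^^~ ~~ ^^~ ^^~ ~~ ~~ ~~ ~~ ~~ ~~ ~~; joining the 20 pieces gives the next term.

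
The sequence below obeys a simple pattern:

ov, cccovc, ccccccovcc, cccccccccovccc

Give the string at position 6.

Every step adds ccc to the front and c to the end of the previous string.
From cccccccccovccc, 2 further steps: cccccccccovccc → ccccccccccccovcccc → (answer).

cccccccccccccccovccccc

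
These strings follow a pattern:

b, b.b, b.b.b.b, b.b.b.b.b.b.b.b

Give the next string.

b.b.b.b.b.b.b.b.b.b.b.b.b.b.b.b

s(k+1) = s(k)·.·s(k) — each term doubles the last with '.' between the halves.
So the next term is two copies of b.b.b.b.b.b.b.b with '.' between the halves.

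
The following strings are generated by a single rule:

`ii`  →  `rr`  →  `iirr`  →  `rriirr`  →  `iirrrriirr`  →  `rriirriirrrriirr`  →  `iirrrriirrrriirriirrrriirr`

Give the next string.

This is a Fibonacci-style word recurrence s(k) = s(k−2)·s(k−1): e.g. ii·rr = iirr.
The next term joins rriirriirrrriirr and iirrrriirrrriirriirrrriirr.

rriirriirrrriirriirrrriirrrriirriirrrriirr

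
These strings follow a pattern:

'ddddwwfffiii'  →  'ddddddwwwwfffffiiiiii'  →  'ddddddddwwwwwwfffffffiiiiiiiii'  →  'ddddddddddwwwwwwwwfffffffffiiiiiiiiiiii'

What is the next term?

Each string has the form d^{2n+2} w^{2n} f^{2n+1} i^{3n} (n = 1, 2, …).
At n = 5 the blocks have lengths 12, 10, 11, 15.

ddddddddddddwwwwwwwwwwfffffffffffiiiiiiiiiiiiiii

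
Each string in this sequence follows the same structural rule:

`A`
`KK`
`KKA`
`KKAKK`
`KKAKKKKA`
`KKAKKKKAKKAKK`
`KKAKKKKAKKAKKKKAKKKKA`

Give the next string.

Each term (from the third on) is the previous term followed by the one before it: term 3 = KK·A = KKA.
Continuing: KKAKKKKAKKAKKKKAKKKKA · KKAKKKKAKKAKK gives term 8.

KKAKKKKAKKAKKKKAKKKKAKKAKKKKAKKAKK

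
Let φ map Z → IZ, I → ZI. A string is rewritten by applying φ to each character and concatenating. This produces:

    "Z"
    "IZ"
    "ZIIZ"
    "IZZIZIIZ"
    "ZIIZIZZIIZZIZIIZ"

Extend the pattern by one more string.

IZZIZIIZZIIZIZZIZIIZIZZIIZZIZIIZ

φ(ZIIZIZZIIZZIZIIZ) expands symbol-by-symbol to IZ ZI ZI IZ ZI IZ IZ ZI ZI IZ IZ ZI IZ ZI ZI IZ; joining the 16 pieces gives the next term.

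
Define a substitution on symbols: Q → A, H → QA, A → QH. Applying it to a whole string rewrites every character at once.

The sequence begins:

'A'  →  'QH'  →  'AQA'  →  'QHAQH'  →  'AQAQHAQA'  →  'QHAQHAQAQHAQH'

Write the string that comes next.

AQAQHAQAQHAQHAQAQHAQA

Applying the rule to each of the 13 symbols of QHAQHAQAQHAQH gives the pieces A QA QH A QA QH A QH A QA QH A QA, which concatenate to the answer.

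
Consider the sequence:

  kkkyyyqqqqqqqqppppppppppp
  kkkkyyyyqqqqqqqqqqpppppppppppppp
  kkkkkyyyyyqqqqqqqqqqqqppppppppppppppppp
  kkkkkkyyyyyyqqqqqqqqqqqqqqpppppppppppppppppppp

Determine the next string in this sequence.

Each string has the form k^{n} y^{n} q^{2n+2} p^{3n+2}, where the shown terms are n = 3, 4, 5, 6.
At n = 7 the blocks have lengths 7, 7, 16, 23.

kkkkkkkyyyyyyyqqqqqqqqqqqqqqqqppppppppppppppppppppppp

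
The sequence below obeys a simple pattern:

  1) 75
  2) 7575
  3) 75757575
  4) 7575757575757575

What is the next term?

s(k+1) = s(k)·s(k) — each term doubles the last.
So the next term is two copies of 7575757575757575.

75757575757575757575757575757575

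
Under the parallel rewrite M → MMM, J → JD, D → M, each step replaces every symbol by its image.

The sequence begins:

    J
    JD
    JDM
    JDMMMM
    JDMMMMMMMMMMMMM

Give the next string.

Rewriting the 15 symbols of JDMMMMMMMMMMMMM one by one yields JD M MMM MMM MMM MMM MMM MMM MMM MMM MMM MMM MMM MMM MMM; concatenated:

JDMMMMMMMMMMMMMMMMMMMMMMMMMMMMMMMMMMMMMMMM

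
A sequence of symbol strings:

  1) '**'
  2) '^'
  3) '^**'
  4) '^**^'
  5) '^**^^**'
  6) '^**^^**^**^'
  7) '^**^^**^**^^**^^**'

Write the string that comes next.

Each term (from the third on) is the previous term followed by the one before it: term 3 = ^·** = ^**.
So term 8 is ^**^^**^**^^**^^**·^**^^**^**^.

^**^^**^**^^**^^**^**^^**^**^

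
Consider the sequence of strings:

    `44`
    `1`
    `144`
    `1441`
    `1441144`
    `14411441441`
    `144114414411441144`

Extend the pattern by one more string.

14411441441144114414411441441

Each term (from the third on) is the previous term followed by the one before it: term 3 = 1·44 = 144.
So term 8 is 144114414411441144·14411441441.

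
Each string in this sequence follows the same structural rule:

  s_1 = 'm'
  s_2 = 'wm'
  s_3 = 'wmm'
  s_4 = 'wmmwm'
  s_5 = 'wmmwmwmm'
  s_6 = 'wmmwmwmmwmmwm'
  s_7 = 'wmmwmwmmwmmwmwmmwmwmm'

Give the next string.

This is a Fibonacci-style word recurrence s(k) = s(k−1)·s(k−2): e.g. wm·m = wmm.
The next term joins wmmwmwmmwmmwmwmmwmwmm and wmmwmwmmwmmwm.

wmmwmwmmwmmwmwmmwmwmmwmmwmwmmwmmwm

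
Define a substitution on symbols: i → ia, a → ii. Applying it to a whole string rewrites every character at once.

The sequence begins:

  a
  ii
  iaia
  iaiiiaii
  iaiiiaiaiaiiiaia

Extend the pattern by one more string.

Replace each of the 16 characters of iaiiiaiaiaiiiaia in place — ia ii ia ia ia ii ia ii ia ii ia ia ia ii ia ii — and concatenate.

iaiiiaiaiaiiiaiiiaiiiaiaiaiiiaii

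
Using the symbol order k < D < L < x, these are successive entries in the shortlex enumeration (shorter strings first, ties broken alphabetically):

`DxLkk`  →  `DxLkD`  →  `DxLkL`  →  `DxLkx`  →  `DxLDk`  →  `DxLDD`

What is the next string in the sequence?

DxLDL

The successor of DxLDD increments the rightmost position that isn't already x and resets every position after it to k.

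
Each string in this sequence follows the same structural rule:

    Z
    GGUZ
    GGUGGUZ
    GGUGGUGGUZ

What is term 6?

GGUGGUGGUGGUGGUZ

Every step adds GGU at the front: s(k+1) = GGU·s(k).
From GGUGGUGGUZ, 2 further steps: GGUGGUGGUZ → GGUGGUGGUGGUZ → (answer).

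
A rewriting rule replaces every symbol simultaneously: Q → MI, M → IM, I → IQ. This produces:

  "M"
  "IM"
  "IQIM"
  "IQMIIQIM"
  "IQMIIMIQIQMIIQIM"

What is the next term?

IQMIIMIQIQIMIQMIIQMIIMIQIQMIIQIM

φ(IQMIIMIQIQMIIQIM) expands symbol-by-symbol to IQ MI IM IQ IQ IM IQ MI IQ MI IM IQ IQ MI IQ IM; joining the 16 pieces gives the next term.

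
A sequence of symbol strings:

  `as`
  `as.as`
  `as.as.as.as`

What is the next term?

Each string is two copies of the previous one joined by '.'.
So the next term is two copies of as.as.as.as with '.' between the halves.

as.as.as.as.as.as.as.as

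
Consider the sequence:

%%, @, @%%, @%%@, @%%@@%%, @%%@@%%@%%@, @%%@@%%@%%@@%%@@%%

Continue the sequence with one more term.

Each term (from the third on) is the previous term followed by the one before it: term 3 = @·%% = @%%.
Continuing: @%%@@%%@%%@@%%@@%% · @%%@@%%@%%@ gives term 8.

@%%@@%%@%%@@%%@@%%@%%@@%%@%%@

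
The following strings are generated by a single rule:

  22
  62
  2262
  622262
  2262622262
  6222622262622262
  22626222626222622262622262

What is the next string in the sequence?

622262226262226222626222626222622262622262

This is a Fibonacci-style word recurrence s(k) = s(k−2)·s(k−1): e.g. 22·62 = 2262.
The next term joins 6222622262622262 and 22626222626222622262622262.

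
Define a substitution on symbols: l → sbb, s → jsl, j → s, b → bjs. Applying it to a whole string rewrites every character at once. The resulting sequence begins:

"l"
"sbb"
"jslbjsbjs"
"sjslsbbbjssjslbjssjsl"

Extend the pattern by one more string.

Replace each of the 21 characters of sjslsbbbjssjslbjssjsl in place — jsl s jsl sbb jsl bjs bjs bjs s jsl jsl s jsl sbb bjs s jsl jsl s jsl sbb — and concatenate.

jslsjslsbbjslbjsbjsbjssjsljslsjslsbbbjssjsljslsjslsbb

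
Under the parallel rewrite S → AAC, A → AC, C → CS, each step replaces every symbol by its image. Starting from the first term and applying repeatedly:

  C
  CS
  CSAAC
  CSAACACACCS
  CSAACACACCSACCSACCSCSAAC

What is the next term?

CSAACACACCSACCSACCSCSAACACCSCSAACACCSCSAACCSAACACACCS

Applying the rule to each of the 24 symbols of CSAACACACCSACCSACCSCSAAC gives the pieces CS AAC AC AC CS AC CS AC CS CS AAC AC CS CS AAC AC CS CS AAC CS AAC AC AC CS, which concatenate to the answer.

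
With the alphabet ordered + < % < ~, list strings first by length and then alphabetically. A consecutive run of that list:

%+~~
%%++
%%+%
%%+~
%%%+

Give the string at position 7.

Stepping forward 2 times from %%%+: %%%+ → %%%%, then the target.

%%%~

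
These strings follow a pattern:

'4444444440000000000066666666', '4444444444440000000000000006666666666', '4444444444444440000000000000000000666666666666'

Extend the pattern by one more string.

4444444444444444440000000000000000000000066666666666666

The n-th term is 3n 4's then 4n-1 0's then 2n+2 6's, where the shown terms are n = 3, 4, 5.
For the next term, n = 6, so the run lengths are 18, 23, 14.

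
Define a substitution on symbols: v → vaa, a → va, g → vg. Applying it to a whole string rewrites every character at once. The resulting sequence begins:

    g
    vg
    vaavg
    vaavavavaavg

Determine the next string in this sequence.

vaavavavaavavaavavaavavavaavg

Apply φ to vaavavavaavg symbol by symbol: v→vaa, a→va, a→va, v→vaa, a→va, v→vaa, a→va, v→vaa, a→va, a→va, v→vaa, g→vg; joined: vaa va va vaa va vaa va vaa va va vaa vg.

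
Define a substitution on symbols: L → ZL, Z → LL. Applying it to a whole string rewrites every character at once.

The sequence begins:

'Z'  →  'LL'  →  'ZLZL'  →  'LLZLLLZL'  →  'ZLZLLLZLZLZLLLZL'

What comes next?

Applying the rule to each of the 16 symbols of ZLZLLLZLZLZLLLZL gives the pieces LL ZL LL ZL ZL ZL LL ZL LL ZL LL ZL ZL ZL LL ZL, which concatenate to the answer.

LLZLLLZLZLZLLLZLLLZLLLZLZLZLLLZL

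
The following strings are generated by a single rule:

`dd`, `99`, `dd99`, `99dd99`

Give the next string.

This is a Fibonacci-style word recurrence s(k) = s(k−2)·s(k−1): e.g. dd·99 = dd99.
The next term joins dd99 and 99dd99.

dd9999dd99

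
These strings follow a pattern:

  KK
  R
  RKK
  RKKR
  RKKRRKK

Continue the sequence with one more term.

Each term (from the third on) is the previous term followed by the one before it: term 3 = R·KK = RKK.
So term 6 is RKKRRKK·RKKR.

RKKRRKKRKKR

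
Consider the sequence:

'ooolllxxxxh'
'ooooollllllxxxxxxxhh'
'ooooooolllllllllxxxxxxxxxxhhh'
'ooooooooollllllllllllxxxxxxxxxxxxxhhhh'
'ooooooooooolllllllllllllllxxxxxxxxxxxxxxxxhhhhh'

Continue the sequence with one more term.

ooooooooooooollllllllllllllllllxxxxxxxxxxxxxxxxxxxhhhhhh

Term n consists of 2n+1 o's, followed by 3n l's, followed by 3n+1 x's, followed by n h's (n = 1, 2, …).
For the next term, n = 6, so the run lengths are 13, 18, 19, 6.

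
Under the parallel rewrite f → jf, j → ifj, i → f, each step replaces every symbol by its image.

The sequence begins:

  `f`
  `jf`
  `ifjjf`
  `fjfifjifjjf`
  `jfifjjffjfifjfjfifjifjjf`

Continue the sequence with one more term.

Rewriting the 24 symbols of jfifjjffjfifjfjfifjifjjf one by one yields ifj jf f jf ifj ifj jf jf ifj jf f jf ifj jf ifj jf f jf ifj f jf ifj ifj jf; concatenated:

ifjjffjfifjifjjfjfifjjffjfifjjfifjjffjfifjfjfifjifjjf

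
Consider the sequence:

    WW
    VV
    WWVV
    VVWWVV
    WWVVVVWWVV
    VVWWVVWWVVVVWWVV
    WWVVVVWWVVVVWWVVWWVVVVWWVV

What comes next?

VVWWVVWWVVVVWWVVWWVVVVWWVVVVWWVVWWVVVVWWVV

Each term (from the third on) is the two preceding terms concatenated in order: term 3 = WW·VV = WWVV.
The next term joins VVWWVVWWVVVVWWVV and WWVVVVWWVVVVWWVVWWVVVVWWVV.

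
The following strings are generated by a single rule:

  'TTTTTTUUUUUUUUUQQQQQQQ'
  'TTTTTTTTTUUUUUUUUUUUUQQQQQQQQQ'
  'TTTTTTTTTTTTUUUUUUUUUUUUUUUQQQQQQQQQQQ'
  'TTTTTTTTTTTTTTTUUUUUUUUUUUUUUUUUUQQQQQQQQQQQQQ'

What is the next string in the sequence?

Reading off run lengths: T runs 6, 9, 12, 15; U runs 9, 12, 15, 18; Q runs 7, 9, 11, 13 — each is linear in n, where the shown terms are n = 2, 3, 4, 5.
At n = 6 the blocks have lengths 18, 21, 15.

TTTTTTTTTTTTTTTTTTUUUUUUUUUUUUUUUUUUUUUQQQQQQQQQQQQQQQ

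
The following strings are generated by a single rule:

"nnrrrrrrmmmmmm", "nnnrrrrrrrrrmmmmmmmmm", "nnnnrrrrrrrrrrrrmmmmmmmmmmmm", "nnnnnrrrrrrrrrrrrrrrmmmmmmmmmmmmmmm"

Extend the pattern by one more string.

Each string has the form n^{n} r^{3n} m^{3n}, where the shown terms are n = 2, 3, 4, 5.
Setting n = 6 gives 6, 18, 18 characters in each block.

nnnnnnrrrrrrrrrrrrrrrrrrmmmmmmmmmmmmmmmmmm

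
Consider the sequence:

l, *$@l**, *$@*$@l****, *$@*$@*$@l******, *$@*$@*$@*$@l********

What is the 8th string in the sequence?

s(k+1) = *$@·s(k)·**, so each term gains *$@ as a prefix and ** as a suffix.
From *$@*$@*$@*$@l********, 3 further steps: *$@*$@*$@*$@l******** → *$@*$@*$@*$@*$@l********** → *$@*$@*$@*$@*$@*$@l************ → (answer).

*$@*$@*$@*$@*$@*$@*$@l**************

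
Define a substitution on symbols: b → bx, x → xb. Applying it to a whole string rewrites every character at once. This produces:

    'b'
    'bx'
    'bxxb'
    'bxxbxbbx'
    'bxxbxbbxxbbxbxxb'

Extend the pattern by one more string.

bxxbxbbxxbbxbxxbxbbxbxxbbxxbxbbx

φ(bxxbxbbxxbbxbxxb) expands symbol-by-symbol to bx xb xb bx xb bx bx xb xb bx bx xb bx xb xb bx; joining the 16 pieces gives the next term.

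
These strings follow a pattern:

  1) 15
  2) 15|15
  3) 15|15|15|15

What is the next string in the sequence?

Each string is two copies of the previous one joined by '|'.
Doubling 15|15|15|15 with '|' between the halves:

15|15|15|15|15|15|15|15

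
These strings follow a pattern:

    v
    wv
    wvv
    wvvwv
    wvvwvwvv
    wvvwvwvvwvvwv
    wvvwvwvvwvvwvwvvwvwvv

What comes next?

wvvwvwvvwvvwvwvvwvwvvwvvwvwvvwvvwv

This is a Fibonacci-style word recurrence s(k) = s(k−1)·s(k−2): e.g. wv·v = wvv.
Continuing: wvvwvwvvwvvwvwvvwvwvv · wvvwvwvvwvvwv gives term 8.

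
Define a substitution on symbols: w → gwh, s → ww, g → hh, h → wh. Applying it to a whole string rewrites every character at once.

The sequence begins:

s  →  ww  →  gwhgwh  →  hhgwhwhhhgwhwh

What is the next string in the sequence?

whwhhhgwhwhgwhwhwhwhhhgwhwhgwhwh

Replace each of the 14 characters of hhgwhwhhhgwhwh in place — wh wh hh gwh wh gwh wh wh wh hh gwh wh gwh wh — and concatenate.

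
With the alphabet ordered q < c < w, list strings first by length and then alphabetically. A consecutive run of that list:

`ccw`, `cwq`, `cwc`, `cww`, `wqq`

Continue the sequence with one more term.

The successor of wqq increments the rightmost position that isn't already w and resets every position after it to q.

wqc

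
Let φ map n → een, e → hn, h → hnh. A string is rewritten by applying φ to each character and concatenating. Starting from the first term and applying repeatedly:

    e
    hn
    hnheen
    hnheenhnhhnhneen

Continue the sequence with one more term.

φ(hnheenhnhhnhneen) expands symbol-by-symbol to hnh een hnh hn hn een hnh een hnh hnh een hnh een hn hn een; joining the 16 pieces gives the next term.

hnheenhnhhnhneenhnheenhnhhnheenhnheenhnhneen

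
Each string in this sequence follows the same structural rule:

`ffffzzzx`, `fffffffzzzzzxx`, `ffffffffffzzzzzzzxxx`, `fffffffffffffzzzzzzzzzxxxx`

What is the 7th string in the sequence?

The n-th term is 3n+1 f's then 2n+1 z's then n x's (n = 1, 2, …).
For term 7, n = 7, so the run lengths are 22, 15, 7.

ffffffffffffffffffffffzzzzzzzzzzzzzzzxxxxxxx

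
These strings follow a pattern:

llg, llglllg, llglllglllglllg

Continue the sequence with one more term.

Every step duplicates the string with 'l' between the halves.
So the next term is two copies of llglllglllglllg with 'l' between the halves.

llglllglllglllglllglllglllglllg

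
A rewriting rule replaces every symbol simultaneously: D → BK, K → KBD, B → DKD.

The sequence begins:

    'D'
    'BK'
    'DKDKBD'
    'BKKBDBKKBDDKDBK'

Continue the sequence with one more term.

DKDKBDKBDDKDBKDKDKBDKBDDKDBKBKKBDBKDKDKBD

Replace each of the 15 characters of BKKBDBKKBDDKDBK in place — DKD KBD KBD DKD BK DKD KBD KBD DKD BK BK KBD BK DKD KBD — and concatenate.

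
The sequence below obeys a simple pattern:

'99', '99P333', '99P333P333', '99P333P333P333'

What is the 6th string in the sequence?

99P333P333P333P333P333

The strings grow by a fixed suffix P333 each time.
From 99P333P333P333, 2 further steps: 99P333P333P333 → 99P333P333P333P333 → (answer).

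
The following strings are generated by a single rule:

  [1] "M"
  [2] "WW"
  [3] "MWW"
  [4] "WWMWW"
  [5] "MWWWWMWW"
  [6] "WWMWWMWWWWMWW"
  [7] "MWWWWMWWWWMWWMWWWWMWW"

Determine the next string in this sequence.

WWMWWMWWWWMWWMWWWWMWWWWMWWMWWWWMWW

This is a Fibonacci-style word recurrence s(k) = s(k−2)·s(k−1): e.g. M·WW = MWW.
Continuing: WWMWWMWWWWMWW · MWWWWMWWWWMWWMWWWWMWW gives term 8.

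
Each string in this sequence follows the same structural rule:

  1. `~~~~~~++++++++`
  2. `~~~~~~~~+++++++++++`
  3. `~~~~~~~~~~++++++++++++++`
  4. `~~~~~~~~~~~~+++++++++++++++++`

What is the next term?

~~~~~~~~~~~~~~++++++++++++++++++++

Each string has the form ~^{2n} +^{3n-1}, where the shown terms are n = 3, 4, 5, 6.
Setting n = 7 gives 14, 20 characters in each block.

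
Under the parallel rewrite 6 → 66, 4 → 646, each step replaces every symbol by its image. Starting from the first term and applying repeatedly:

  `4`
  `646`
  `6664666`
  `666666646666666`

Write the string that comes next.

Applying the rule to each of the 15 symbols of 666666646666666 gives the pieces 66 66 66 66 66 66 66 646 66 66 66 66 66 66 66, which concatenate to the answer.

6666666666666664666666666666666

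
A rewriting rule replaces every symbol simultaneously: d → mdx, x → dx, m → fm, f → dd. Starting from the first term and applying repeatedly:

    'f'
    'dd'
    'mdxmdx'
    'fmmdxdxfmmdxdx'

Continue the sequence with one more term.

ddfmfmmdxdxmdxdxddfmfmmdxdxmdxdx

Replace each of the 14 characters of fmmdxdxfmmdxdx in place — dd fm fm mdx dx mdx dx dd fm fm mdx dx mdx dx — and concatenate.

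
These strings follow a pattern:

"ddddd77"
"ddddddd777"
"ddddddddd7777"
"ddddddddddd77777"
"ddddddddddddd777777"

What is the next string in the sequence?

ddddddddddddddd7777777

Term n consists of 2n-1 d's, followed by n-1 7's, where the shown terms are n = 3, 4, 5, 6, 7.
Setting n = 8 gives 15, 7 characters in each block.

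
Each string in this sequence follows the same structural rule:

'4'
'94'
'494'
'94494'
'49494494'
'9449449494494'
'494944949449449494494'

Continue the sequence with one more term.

This is a Fibonacci-style word recurrence s(k) = s(k−2)·s(k−1): e.g. 4·94 = 494.
The next term joins 9449449494494 and 494944949449449494494.

9449449494494494944949449449494494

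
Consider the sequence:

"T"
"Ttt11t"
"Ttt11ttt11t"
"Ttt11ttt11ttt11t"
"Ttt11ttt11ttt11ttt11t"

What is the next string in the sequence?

Every step adds tt11t to the end: s(k+1) = s(k)·tt11t.
Applying this once more to Ttt11ttt11ttt11ttt11t:

Ttt11ttt11ttt11ttt11ttt11t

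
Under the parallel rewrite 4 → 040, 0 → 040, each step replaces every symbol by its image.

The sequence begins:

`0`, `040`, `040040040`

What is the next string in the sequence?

Expanding 040040040: 0→040, 4→040, 0→040, 0→040, 4→040, 0→040, 0→040, 4→040, 0→040. Concatenated: 040 040 040 040 040 040 040 040 040.

040040040040040040040040040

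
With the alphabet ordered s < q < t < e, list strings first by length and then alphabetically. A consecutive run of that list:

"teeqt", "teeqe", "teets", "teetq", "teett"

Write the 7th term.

Stepping forward 2 times from teett: teett → teete, then the target.

teees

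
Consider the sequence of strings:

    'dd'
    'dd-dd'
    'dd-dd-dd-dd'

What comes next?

s(k+1) = s(k)·-·s(k) — each term doubles the last with '-' between the halves.
Doubling dd-dd-dd-dd with '-' between the halves:

dd-dd-dd-dd-dd-dd-dd-dd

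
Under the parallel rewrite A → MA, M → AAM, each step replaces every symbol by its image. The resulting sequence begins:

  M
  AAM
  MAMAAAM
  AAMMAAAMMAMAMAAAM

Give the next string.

MAMAAAMAAMMAMAMAAAMAAMMAAAMMAAAMMAMAMAAAM

Replace each of the 17 characters of AAMMAAAMMAMAMAAAM in place — MA MA AAM AAM MA MA MA AAM AAM MA AAM MA AAM MA MA MA AAM — and concatenate.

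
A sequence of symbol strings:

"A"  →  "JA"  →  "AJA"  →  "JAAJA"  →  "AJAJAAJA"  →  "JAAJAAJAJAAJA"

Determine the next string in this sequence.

AJAJAAJAJAAJAAJAJAAJA

Each term (from the third on) is the two preceding terms concatenated in order: term 3 = A·JA = AJA.
The next term joins AJAJAAJA and JAAJAAJAJAAJA.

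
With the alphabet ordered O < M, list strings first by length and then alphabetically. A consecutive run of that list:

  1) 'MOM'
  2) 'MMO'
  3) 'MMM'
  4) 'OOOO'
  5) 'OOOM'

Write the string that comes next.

The successor of OOOM increments the rightmost position that isn't already M and resets every position after it to O.

OOMO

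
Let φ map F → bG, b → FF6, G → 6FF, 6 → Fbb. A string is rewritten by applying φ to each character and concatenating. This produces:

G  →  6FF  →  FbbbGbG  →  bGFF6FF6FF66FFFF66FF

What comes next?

Replace each of the 20 characters of bGFF6FF6FF66FFFF66FF in place — FF6 6FF bG bG Fbb bG bG Fbb bG bG Fbb Fbb bG bG bG bG Fbb Fbb bG bG — and concatenate.

FF66FFbGbGFbbbGbGFbbbGbGFbbFbbbGbGbGbGFbbFbbbGbG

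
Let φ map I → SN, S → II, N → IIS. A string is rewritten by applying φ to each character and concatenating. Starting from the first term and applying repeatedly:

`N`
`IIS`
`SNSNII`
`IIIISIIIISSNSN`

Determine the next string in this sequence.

Rewriting the 14 symbols of IIIISIIIISSNSN one by one yields SN SN SN SN II SN SN SN SN II II IIS II IIS; concatenated:

SNSNSNSNIISNSNSNSNIIIIIISIIIIS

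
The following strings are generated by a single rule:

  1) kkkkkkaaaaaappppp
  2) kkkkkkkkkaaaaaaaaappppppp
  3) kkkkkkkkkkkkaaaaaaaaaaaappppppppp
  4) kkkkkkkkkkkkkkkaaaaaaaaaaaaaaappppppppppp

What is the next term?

kkkkkkkkkkkkkkkkkkaaaaaaaaaaaaaaaaaappppppppppppp

The n-th term is 3n k's then 3n a's then 2n+1 p's, where the shown terms are n = 2, 3, 4, 5.
For the next term, n = 6, so the run lengths are 18, 18, 13.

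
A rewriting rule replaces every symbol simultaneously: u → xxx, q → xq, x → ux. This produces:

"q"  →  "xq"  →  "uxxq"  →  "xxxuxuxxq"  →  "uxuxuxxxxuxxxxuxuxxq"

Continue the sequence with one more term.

Replace each of the 20 characters of uxuxuxxxxuxxxxuxuxxq in place — xxx ux xxx ux xxx ux ux ux ux xxx ux ux ux ux xxx ux xxx ux ux xq — and concatenate.

xxxuxxxxuxxxxuxuxuxuxxxxuxuxuxuxxxxuxxxxuxuxxq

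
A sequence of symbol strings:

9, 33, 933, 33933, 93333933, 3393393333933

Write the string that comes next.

933339333393393333933

Each term (from the third on) is the two preceding terms concatenated in order: term 3 = 9·33 = 933.
Continuing: 93333933 · 3393393333933 gives term 7.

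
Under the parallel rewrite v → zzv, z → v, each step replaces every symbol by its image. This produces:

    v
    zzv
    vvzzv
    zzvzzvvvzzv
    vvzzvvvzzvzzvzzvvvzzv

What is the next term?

Applying the rule to each of the 21 symbols of vvzzvvvzzvzzvzzvvvzzv gives the pieces zzv zzv v v zzv zzv zzv v v zzv v v zzv v v zzv zzv zzv v v zzv, which concatenate to the answer.

zzvzzvvvzzvzzvzzvvvzzvvvzzvvvzzvzzvzzvvvzzv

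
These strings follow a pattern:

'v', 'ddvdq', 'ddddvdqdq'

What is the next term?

ddddddvdqdqdq

Every step adds dd to the front and dq to the end of the previous string.
One more step from ddddvdqdq gives the answer.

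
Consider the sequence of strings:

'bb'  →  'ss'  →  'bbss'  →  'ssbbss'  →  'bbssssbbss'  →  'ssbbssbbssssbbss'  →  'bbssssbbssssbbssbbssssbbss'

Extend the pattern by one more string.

ssbbssbbssssbbssbbssssbbssssbbssbbssssbbss

From term 3 onward, concatenate the second-to-last term with the last: bb·ss = bbss, ss·bbss = ssbbss, …
The next term joins ssbbssbbssssbbss and bbssssbbssssbbssbbssssbbss.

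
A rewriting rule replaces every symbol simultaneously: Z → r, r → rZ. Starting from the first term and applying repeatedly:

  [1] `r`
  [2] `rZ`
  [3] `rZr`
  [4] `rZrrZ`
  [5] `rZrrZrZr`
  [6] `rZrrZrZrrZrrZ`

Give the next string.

rZrrZrZrrZrrZrZrrZrZr

φ(rZrrZrZrrZrrZ) expands symbol-by-symbol to rZ r rZ rZ r rZ r rZ rZ r rZ rZ r; joining the 13 pieces gives the next term.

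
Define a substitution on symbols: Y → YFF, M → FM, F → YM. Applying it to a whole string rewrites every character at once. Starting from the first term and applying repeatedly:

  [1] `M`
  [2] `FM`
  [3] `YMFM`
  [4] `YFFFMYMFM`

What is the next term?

YFFYMYMYMFMYFFFMYMFM

Expanding YFFFMYMFM: Y→YFF, F→YM, F→YM, F→YM, M→FM, Y→YFF, M→FM, F→YM, M→FM. Concatenated: YFF YM YM YM FM YFF FM YM FM.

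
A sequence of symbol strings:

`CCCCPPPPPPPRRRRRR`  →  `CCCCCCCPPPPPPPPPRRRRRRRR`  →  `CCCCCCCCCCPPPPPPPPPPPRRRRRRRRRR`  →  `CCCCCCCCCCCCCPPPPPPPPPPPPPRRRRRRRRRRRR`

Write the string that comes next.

CCCCCCCCCCCCCCCCPPPPPPPPPPPPPPPRRRRRRRRRRRRRR

Reading off run lengths: C runs 4, 7, 10, 13; P runs 7, 9, 11, 13; R runs 6, 8, 10, 12 — each is linear in n, where the shown terms are n = 2, 3, 4, 5.
For the next term, n = 6, so the run lengths are 16, 15, 14.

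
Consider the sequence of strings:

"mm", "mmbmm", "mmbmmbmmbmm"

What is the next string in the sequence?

Each string is two copies of the previous one joined by 'b'.
Doubling mmbmmbmmbmm with 'b' between the halves:

mmbmmbmmbmmbmmbmmbmmbmm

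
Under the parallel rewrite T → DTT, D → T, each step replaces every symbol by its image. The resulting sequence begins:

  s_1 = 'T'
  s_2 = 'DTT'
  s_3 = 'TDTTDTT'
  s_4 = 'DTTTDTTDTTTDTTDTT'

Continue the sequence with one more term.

Applying the rule to each of the 17 symbols of DTTTDTTDTTTDTTDTT gives the pieces T DTT DTT DTT T DTT DTT T DTT DTT DTT T DTT DTT T DTT DTT, which concatenate to the answer.

TDTTDTTDTTTDTTDTTTDTTDTTDTTTDTTDTTTDTTDTT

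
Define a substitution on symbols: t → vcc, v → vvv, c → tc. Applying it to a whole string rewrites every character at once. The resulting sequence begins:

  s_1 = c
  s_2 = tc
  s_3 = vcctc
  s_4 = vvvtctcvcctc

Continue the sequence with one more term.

Apply φ to vvvtctcvcctc symbol by symbol: v→vvv, v→vvv, v→vvv, t→vcc, c→tc, t→vcc, c→tc, v→vvv, c→tc, c→tc, t→vcc, c→tc; joined: vvv vvv vvv vcc tc vcc tc vvv tc tc vcc tc.

vvvvvvvvvvcctcvcctcvvvtctcvcctc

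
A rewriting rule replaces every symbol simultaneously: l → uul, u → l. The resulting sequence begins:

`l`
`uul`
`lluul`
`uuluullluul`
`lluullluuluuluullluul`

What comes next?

Rewriting the 21 symbols of lluullluuluuluullluul one by one yields uul uul l l uul uul uul l l uul l l uul l l uul uul uul l l uul; concatenated:

uuluullluuluuluullluullluullluuluuluullluul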